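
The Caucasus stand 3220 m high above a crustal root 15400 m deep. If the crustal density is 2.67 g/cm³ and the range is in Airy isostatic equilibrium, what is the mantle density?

3.23 g/cm³

Airy balance: ρ_c h = (ρ_m − ρ_c) r → ρ_m = ρ_c (1 + h/r).
ρ_m = 2.67 × (1 + 3220 m/15400 m) = 3.23 g/cm³.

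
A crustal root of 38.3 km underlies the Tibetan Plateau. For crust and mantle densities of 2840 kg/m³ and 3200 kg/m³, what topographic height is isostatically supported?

Isostatic balance requires: ρ_c h = (ρ_m − ρ_c) r.
h = r (ρ_m − ρ_c) / ρ_c = 38.3 km × (3200 − 2840) / 2840 = 4.85 km.

4.85 km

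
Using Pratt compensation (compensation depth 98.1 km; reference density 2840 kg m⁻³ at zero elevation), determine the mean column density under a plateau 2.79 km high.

2760 kg m⁻³

Pratt balance: ρ_ref D = ρ (D + h).
ρ = ρ_ref D/(D + h) = 2840 × 98.1 km/(98.1 km + 2.79 km) = 2760 kg m⁻³.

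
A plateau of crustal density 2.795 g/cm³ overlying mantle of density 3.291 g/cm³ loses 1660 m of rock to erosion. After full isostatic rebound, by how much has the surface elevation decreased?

250 m

Rebound u = e ρ_c/ρ_m = 1660 m × 2.795/3.291 = 1410 m.
Net surface drop = e − u = 1660 m − 1410 m = e (ρ_m − ρ_c)/ρ_m = 250 m.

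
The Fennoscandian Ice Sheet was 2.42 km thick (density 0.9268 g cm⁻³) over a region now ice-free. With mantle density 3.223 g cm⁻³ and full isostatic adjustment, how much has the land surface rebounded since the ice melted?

0.696 km

Removing the load lets mantle flow back in; uplift u satisfies ρ_ice t = ρ_m u.
u = t ρ_ice/ρ_m = 2.42 km × 0.9268/3.223 = 0.696 km.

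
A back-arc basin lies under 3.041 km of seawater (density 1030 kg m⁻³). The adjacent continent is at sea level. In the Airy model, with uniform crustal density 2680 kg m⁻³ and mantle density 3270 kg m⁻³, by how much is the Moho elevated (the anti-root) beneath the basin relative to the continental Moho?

8.5 km

In Airy isostatic equilibrium: replacing crust with seawater at the top is compensated by replacing crust with mantle at the base: d (ρ_c − ρ_w) = a (ρ_m − ρ_c).
a = d (ρ_c − ρ_w)/(ρ_m − ρ_c) = 3.041 km × 1650/590 = 8.5 km.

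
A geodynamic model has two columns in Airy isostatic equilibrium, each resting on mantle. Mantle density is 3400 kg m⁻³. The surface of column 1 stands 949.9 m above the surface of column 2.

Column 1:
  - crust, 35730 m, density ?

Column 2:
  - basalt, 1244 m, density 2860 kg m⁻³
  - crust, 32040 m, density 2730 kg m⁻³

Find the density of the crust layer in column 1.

2690 kg m⁻³

Take the compensation level at the base of the deeper column (depth z_c below the surface of column 1) and equate Σ ρ_i t_i down to z_c; mantle fills any gap and the z_c terms cancel.
Column 1: 35730×ρ + (z_c − 35730)×3400
Column 2: 949.9×0 + 1244×2860 + 32040×2730 + (z_c − 949.9 − 33284)×3400
The z_c×3400 term appears on both sides and cancels. Collect the known terms of each column as K = Σ(ρt)_known − 3400 × (depth of known layers): K_1 = 0 − 3400×35730 = −121482000; K_2 = 91027040 − 3400×(949.9 + 33284) = −25368220.
Balance: K_1 + 35730×ρ = K_2, so ρ = (K_2 − K_1)/35730 = 96113800/35730 = 2690 kg m⁻³.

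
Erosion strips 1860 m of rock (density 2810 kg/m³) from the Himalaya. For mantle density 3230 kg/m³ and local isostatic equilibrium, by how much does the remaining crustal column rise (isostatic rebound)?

1620 m

Unloading: uplift u = e ρ_c/ρ_m = 1860 m × 2810/3230 = 1620 m.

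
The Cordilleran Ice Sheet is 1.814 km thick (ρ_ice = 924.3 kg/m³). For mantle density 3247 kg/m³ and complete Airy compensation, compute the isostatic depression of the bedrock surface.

For local isostatic compensation: the ice load ρ_ice t is balanced by mantle displaced below, ρ_m s.
s = t ρ_ice / ρ_m = 1.814 km × 924.3/3247 = 0.516 km.

0.516 km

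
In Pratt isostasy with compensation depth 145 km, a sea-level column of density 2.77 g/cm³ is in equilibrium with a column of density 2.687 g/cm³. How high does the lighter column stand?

4.48 km

ρ_ref D = ρ (D + h) → h = D (ρ_ref − ρ)/ρ.
h = 145 km × (2.77 − 2.687)/2.687 = 4.48 km.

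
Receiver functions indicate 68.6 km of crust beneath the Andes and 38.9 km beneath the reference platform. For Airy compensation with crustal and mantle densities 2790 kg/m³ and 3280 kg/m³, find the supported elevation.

4.44 km

Excess crust Δ = 68.6 km − 38.9 km = 29.7 km, split between elevation h and root r with h + r = Δ.
Airy balance ρ_c h = (ρ_m − ρ_c) r gives r = h ρ_c/(ρ_m − ρ_c), so h (1 + ρ_c/(ρ_m − ρ_c)) = Δ, i.e. h = Δ (ρ_m − ρ_c)/ρ_m.
h = 29.7 km × 490/3280 = 4.44 km.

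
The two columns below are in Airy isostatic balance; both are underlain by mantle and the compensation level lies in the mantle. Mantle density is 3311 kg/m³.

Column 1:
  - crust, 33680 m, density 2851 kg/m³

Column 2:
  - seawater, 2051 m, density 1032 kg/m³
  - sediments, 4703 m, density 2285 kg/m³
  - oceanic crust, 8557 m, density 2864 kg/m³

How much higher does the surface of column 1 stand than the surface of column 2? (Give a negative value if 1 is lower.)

For any compensation level in the mantle, the mantle terms cancel and isostasy reduces to e = (Σt_1 − Σt_2) − (Σ(ρt)_1 − Σ(ρt)_2) / ρ_m.
Σt_1 = 33680 m; Σt_2 = 15311 m; Σ(ρt)_1 = 96021680; Σ(ρt)_2 = 37370235 (in m·kg/m³).
e = (33680 − 15311) − (96021680 − 37370235) / 3311 = 655 m.

655 m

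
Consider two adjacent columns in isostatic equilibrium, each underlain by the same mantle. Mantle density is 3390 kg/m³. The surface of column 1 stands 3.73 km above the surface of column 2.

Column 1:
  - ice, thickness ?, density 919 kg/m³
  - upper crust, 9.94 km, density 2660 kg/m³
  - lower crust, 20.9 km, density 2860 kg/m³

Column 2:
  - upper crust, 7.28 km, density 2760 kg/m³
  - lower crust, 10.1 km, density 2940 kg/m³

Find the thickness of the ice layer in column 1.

Take the compensation level at the base of the deeper column (depth z_c below the surface of column 1) and equate Σ ρ_i t_i down to z_c; mantle fills any gap and the z_c terms cancel.
Column 1: x×919 + 9.94×2660 + 20.9×2860 + (z_c − 30.84 − x)×3390
Column 2: 3.73×0 + 7.28×2760 + 10.1×2940 + (z_c − 3.73 − 17.38)×3390
The z_c×3390 term appears on both sides and cancels. Collect the known terms of each column as K = Σ(ρt)_known − 3390 × (depth of known layers): K_1 = 86214.4 − 3390×30.84 = −18333.2; K_2 = 49786.8 − 3390×(3.73 + 17.38) = −21776.1.
Balance: K_1 − x×(3390 − 919) = K_2, so x = (K_1 − K_2)/(3390 − 919) = 3442.9/2471 = 1.39 km.

1.39 km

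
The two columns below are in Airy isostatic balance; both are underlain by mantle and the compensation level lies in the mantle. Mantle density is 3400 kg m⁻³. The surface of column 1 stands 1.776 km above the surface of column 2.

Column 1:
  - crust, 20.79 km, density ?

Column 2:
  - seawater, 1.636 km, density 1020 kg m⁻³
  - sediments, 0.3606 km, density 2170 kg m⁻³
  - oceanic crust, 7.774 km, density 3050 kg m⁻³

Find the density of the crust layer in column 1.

2770 kg m⁻³

Take the compensation level at the base of the deeper column (depth z_c below the surface of column 1) and equate Σ ρ_i t_i down to z_c; mantle fills any gap and the z_c terms cancel.
Column 1: 20.79×ρ + (z_c − 20.79)×3400
Column 2: 1.776×0 + 1.636×1020 + 0.3606×2170 + 7.774×3050 + (z_c − 1.776 − 9.7706)×3400
The z_c×3400 term appears on both sides and cancels. Collect the known terms of each column as K = Σ(ρt)_known − 3400 × (depth of known layers): K_1 = 0 − 3400×20.79 = −70686; K_2 = 26161.922 − 3400×(1.776 + 9.7706) = −13096.518.
Balance: K_1 + 20.79×ρ = K_2, so ρ = (K_2 − K_1)/20.79 = 57589.5/20.79 = 2770 kg m⁻³.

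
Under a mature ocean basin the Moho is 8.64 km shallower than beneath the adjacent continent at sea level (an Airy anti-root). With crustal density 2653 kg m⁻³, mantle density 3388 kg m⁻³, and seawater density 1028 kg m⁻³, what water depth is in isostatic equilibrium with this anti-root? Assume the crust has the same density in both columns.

3.91 km

Replacing a thickness d of crust by seawater at the top must be balanced by replacing crust with mantle at the base: d (ρ_c − ρ_w) = a (ρ_m − ρ_c).
d = a (ρ_m − ρ_c)/(ρ_c − ρ_w) = 8.64 km × 735/1625 = 3.91 km.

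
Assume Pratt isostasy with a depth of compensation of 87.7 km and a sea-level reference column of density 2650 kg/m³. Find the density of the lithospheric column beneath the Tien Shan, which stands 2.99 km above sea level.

Pratt balance: ρ_ref D = ρ (D + h).
ρ = ρ_ref D/(D + h) = 2650 × 87.7 km/(87.7 km + 2.99 km) = 2560 kg/m³.

2560 kg/m³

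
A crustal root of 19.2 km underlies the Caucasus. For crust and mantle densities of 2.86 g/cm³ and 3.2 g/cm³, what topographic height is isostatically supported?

2.28 km

In Airy isostatic equilibrium: ρ_c h = (ρ_m − ρ_c) r.
h = r (ρ_m − ρ_c) / ρ_c = 19.2 km × (3.2 − 2.86) / 2.86 = 2.28 km.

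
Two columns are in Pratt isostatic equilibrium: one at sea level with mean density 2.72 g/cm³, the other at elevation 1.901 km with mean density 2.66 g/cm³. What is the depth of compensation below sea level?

ρ_ref D = ρ (D + h) → D (ρ_ref − ρ) = ρ h.
D = ρ h/(ρ_ref − ρ) = 2.66 × 1.901 km/(2.72 − 2.66) = 84.3 km.

84.3 km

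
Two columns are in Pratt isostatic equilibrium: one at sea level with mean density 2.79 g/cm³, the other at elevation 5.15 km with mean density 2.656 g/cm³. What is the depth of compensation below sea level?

102 km

ρ_ref D = ρ (D + h) → D (ρ_ref − ρ) = ρ h.
D = ρ h/(ρ_ref − ρ) = 2.656 × 5.15 km/(2.79 − 2.656) = 102 km.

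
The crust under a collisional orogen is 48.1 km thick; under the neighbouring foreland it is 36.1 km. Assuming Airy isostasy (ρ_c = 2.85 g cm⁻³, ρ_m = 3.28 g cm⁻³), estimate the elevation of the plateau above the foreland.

1.57 km

Excess crust Δ = 48.1 km − 36.1 km = 12 km, split between elevation h and root r with h + r = Δ.
Airy balance ρ_c h = (ρ_m − ρ_c) r gives r = h ρ_c/(ρ_m − ρ_c), so h (1 + ρ_c/(ρ_m − ρ_c)) = Δ, i.e. h = Δ (ρ_m − ρ_c)/ρ_m.
h = 12 km × 0.43/3.28 = 1.57 km.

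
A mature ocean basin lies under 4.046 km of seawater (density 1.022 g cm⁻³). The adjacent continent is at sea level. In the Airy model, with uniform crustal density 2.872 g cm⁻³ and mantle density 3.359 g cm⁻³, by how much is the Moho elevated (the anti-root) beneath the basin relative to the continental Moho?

15.4 km

Isostatic balance requires: replacing crust with seawater at the top is compensated by replacing crust with mantle at the base: d (ρ_c − ρ_w) = a (ρ_m − ρ_c).
a = d (ρ_c − ρ_w)/(ρ_m − ρ_c) = 4.046 km × 1.85/0.487 = 15.4 km.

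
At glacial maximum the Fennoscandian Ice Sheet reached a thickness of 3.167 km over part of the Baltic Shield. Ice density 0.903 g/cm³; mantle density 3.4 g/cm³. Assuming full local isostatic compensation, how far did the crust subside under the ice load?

For local isostatic compensation: the ice load ρ_ice t is balanced by mantle displaced below, ρ_m s.
s = t ρ_ice / ρ_m = 3.167 km × 0.903/3.4 = 0.841 km.

0.841 km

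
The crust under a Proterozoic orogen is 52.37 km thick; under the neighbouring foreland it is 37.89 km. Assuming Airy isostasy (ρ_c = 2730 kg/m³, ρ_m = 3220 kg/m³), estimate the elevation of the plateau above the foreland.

Excess crust Δ = 52.37 km − 37.89 km = 14.48 km, split between elevation h and root r with h + r = Δ.
Airy balance ρ_c h = (ρ_m − ρ_c) r gives r = h ρ_c/(ρ_m − ρ_c), so h (1 + ρ_c/(ρ_m − ρ_c)) = Δ, i.e. h = Δ (ρ_m − ρ_c)/ρ_m.
h = 14.48 km × 490/3220 = 2.2 km.

2.2 km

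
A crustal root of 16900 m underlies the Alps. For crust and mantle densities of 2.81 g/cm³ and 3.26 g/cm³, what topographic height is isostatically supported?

In Airy isostatic equilibrium: ρ_c h = (ρ_m − ρ_c) r.
h = r (ρ_m − ρ_c) / ρ_c = 16900 m × (3.26 − 2.81) / 2.81 = 2710 m.

2710 m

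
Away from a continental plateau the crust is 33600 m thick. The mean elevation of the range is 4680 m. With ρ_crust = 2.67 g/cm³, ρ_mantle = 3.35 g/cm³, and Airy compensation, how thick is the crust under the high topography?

56700 m

Root depth r = h ρ_c / (ρ_m − ρ_c) = 4680 m × 2.67 / 0.68 = 18380 m.
Total thickness = T + h + r = 33600 m + 4680 m + 18380 m = 56700 m.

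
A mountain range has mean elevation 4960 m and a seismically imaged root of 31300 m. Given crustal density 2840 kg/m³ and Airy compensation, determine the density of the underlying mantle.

3290 kg/m³

Airy balance: ρ_c h = (ρ_m − ρ_c) r → ρ_m = ρ_c (1 + h/r).
ρ_m = 2840 × (1 + 4960 m/31300 m) = 3290 kg/m³.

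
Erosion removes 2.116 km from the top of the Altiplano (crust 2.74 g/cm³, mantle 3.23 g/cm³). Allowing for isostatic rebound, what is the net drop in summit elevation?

0.321 km

Rebound u = e ρ_c/ρ_m = 2.116 km × 2.74/3.23 = 1.795 km.
Net surface drop = e − u = 2.116 km − 1.795 km = e (ρ_m − ρ_c)/ρ_m = 0.321 km.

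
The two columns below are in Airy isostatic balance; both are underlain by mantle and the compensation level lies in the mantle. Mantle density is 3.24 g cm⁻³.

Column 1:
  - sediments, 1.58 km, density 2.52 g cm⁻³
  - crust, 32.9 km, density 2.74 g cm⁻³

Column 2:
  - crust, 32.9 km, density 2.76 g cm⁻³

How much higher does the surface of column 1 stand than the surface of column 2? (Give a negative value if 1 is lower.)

For any compensation level in the mantle, the mantle terms cancel and isostasy reduces to e = (Σt_1 − Σt_2) − (Σ(ρt)_1 − Σ(ρt)_2) / ρ_m.
Σt_1 = 34.48 km; Σt_2 = 32.9 km; Σ(ρt)_1 = 94.1276; Σ(ρt)_2 = 90.804 (in km·g cm⁻³).
e = (34.48 − 32.9) − (94.1276 − 90.804) / 3.24 = 0.554 km.

0.554 km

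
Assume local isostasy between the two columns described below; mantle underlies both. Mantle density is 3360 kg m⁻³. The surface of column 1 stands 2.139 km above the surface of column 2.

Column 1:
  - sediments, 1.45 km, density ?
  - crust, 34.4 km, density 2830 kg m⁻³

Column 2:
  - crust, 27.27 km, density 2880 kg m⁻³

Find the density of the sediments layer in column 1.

1950 kg m⁻³

Take the compensation level at the base of the deeper column (depth z_c below the surface of column 1) and equate Σ ρ_i t_i down to z_c; mantle fills any gap and the z_c terms cancel.
Column 1: 1.45×ρ + 34.4×2830 + (z_c − 35.85)×3360
Column 2: 2.139×0 + 27.27×2880 + (z_c − 2.139 − 27.27)×3360
The z_c×3360 term appears on both sides and cancels. Collect the known terms of each column as K = Σ(ρt)_known − 3360 × (depth of known layers): K_1 = 97352 − 3360×35.85 = −23104; K_2 = 78537.6 − 3360×(2.139 + 27.27) = −20276.64.
Balance: K_1 + 1.45×ρ = K_2, so ρ = (K_2 − K_1)/1.45 = 2827.36/1.45 = 1950 kg m⁻³.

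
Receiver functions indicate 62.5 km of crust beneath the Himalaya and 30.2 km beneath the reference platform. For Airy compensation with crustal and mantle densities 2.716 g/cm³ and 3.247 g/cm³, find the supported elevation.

5.28 km

Excess crust Δ = 62.5 km − 30.2 km = 32.3 km, split between elevation h and root r with h + r = Δ.
Airy balance ρ_c h = (ρ_m − ρ_c) r gives r = h ρ_c/(ρ_m − ρ_c), so h (1 + ρ_c/(ρ_m − ρ_c)) = Δ, i.e. h = Δ (ρ_m − ρ_c)/ρ_m.
h = 32.3 km × 0.531/3.247 = 5.28 km.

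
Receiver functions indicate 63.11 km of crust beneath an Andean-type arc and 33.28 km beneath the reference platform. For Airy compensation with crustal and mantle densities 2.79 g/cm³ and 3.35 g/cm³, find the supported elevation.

Excess crust Δ = 63.11 km − 33.28 km = 29.83 km, split between elevation h and root r with h + r = Δ.
Airy balance ρ_c h = (ρ_m − ρ_c) r gives r = h ρ_c/(ρ_m − ρ_c), so h (1 + ρ_c/(ρ_m − ρ_c)) = Δ, i.e. h = Δ (ρ_m − ρ_c)/ρ_m.
h = 29.83 km × 0.56/3.35 = 4.99 km.

4.99 km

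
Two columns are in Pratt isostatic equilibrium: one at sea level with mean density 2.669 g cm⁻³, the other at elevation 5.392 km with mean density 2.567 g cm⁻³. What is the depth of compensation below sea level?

136 km

ρ_ref D = ρ (D + h) → D (ρ_ref − ρ) = ρ h.
D = ρ h/(ρ_ref − ρ) = 2.567 × 5.392 km/(2.669 − 2.567) = 136 km.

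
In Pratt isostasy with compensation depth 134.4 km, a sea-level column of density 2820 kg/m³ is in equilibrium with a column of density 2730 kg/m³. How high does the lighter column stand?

ρ_ref D = ρ (D + h) → h = D (ρ_ref − ρ)/ρ.
h = 134.4 km × (2820 − 2730)/2730 = 4.43 km.

4.43 km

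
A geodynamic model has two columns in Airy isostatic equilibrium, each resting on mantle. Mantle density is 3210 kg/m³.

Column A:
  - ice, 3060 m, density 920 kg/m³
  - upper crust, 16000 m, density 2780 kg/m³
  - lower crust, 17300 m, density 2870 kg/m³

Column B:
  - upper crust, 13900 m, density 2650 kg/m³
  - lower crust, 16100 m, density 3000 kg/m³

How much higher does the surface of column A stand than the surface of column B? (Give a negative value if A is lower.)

For any compensation level in the mantle, the mantle terms cancel and isostasy reduces to e = (Σt_A − Σt_B) − (Σ(ρt)_A − Σ(ρt)_B) / ρ_m.
Σt_A = 36360 m; Σt_B = 30000 m; Σ(ρt)_A = 96946200; Σ(ρt)_B = 85135000 (in m·kg/m³).
e = (36360 − 30000) − (96946200 − 85135000) / 3210 = 2680 m.

2680 m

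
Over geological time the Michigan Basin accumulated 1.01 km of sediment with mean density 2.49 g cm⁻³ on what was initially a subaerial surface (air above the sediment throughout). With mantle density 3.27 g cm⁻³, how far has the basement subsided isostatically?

Subaerial load: s = t ρ_sed / ρ_m = 1.01 km × 2.49/3.27 = 0.769 km.

0.769 km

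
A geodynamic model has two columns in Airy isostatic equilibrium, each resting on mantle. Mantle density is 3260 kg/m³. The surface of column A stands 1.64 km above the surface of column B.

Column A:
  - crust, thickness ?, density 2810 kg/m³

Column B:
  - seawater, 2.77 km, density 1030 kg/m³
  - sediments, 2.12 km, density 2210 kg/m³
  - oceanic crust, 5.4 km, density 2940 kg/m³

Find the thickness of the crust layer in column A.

34.4 km

Take the compensation level at the base of the deeper column (depth z_c below the surface of column A) and equate Σ ρ_i t_i down to z_c; mantle fills any gap and the z_c terms cancel.
Column A: x×2810 + (z_c − 0 − x)×3260
Column B: 1.64×0 + 2.77×1030 + 2.12×2210 + 5.4×2940 + (z_c − 1.64 − 10.29)×3260
The z_c×3260 term appears on both sides and cancels. Collect the known terms of each column as K = Σ(ρt)_known − 3260 × (depth of known layers): K_A = 0 − 3260×0 = 0; K_B = 23414.3 − 3260×(1.64 + 10.29) = −15477.5.
Balance: K_A − x×(3260 − 2810) = K_B, so x = (K_A − K_B)/(3260 − 2810) = 15477.5/450 = 34.4 km.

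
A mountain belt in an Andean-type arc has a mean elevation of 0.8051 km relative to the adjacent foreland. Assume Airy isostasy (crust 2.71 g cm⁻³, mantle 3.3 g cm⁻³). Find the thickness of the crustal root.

For local isostatic compensation: the weight of the topography is balanced by the buoyancy of the root, ρ_c h = (ρ_m − ρ_c) r.
r = h · ρ_c / (ρ_m − ρ_c) = 0.8051 km × 2.71 / (3.3 − 2.71) = 3.7 km.

3.7 km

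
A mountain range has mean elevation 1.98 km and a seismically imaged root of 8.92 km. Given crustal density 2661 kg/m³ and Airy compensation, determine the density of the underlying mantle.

Airy balance: ρ_c h = (ρ_m − ρ_c) r → ρ_m = ρ_c (1 + h/r).
ρ_m = 2661 × (1 + 1.98 km/8.92 km) = 3250 kg/m³.

3250 kg/m³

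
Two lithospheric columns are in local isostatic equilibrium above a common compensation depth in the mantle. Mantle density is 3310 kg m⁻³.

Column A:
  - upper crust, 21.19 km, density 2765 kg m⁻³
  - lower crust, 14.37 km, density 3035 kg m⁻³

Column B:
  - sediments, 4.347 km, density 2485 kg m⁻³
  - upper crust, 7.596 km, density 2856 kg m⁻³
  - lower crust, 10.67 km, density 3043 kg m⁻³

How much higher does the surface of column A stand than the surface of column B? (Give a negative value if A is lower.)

1.7 km

For any compensation level in the mantle, the mantle terms cancel and isostasy reduces to e = (Σt_A − Σt_B) − (Σ(ρt)_A − Σ(ρt)_B) / ρ_m.
Σt_A = 35.56 km; Σt_B = 22.613 km; Σ(ρt)_A = 102203.3; Σ(ρt)_B = 64965.281 (in km·kg m⁻³).
e = (35.56 − 22.613) − (102203.3 − 64965.281) / 3310 = 1.7 km.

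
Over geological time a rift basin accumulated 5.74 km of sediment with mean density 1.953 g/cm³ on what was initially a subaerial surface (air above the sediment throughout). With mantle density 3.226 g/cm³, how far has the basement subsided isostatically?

3.47 km

Subaerial load: s = t ρ_sed / ρ_m = 5.74 km × 1.953/3.226 = 3.47 km.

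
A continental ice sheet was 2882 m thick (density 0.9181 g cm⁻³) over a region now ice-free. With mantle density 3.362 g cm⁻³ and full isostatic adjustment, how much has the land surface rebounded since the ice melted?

787 m

Removing the load lets mantle flow back in; uplift u satisfies ρ_ice t = ρ_m u.
u = t ρ_ice/ρ_m = 2882 m × 0.9181/3.362 = 787 m.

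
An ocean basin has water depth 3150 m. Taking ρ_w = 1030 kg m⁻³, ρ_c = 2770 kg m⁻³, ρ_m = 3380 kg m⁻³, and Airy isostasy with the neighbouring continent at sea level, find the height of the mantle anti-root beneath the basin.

8990 m

For local isostatic compensation: replacing crust with seawater at the top is compensated by replacing crust with mantle at the base: d (ρ_c − ρ_w) = a (ρ_m − ρ_c).
a = d (ρ_c − ρ_w)/(ρ_m − ρ_c) = 3150 m × 1740/610 = 8990 m.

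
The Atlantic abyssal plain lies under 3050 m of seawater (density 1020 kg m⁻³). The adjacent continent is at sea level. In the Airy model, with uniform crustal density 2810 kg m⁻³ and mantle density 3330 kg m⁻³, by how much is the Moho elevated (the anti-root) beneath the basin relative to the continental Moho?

In Airy isostatic equilibrium: replacing crust with seawater at the top is compensated by replacing crust with mantle at the base: d (ρ_c − ρ_w) = a (ρ_m − ρ_c).
a = d (ρ_c − ρ_w)/(ρ_m − ρ_c) = 3050 m × 1790/520 = 10500 m.

10500 m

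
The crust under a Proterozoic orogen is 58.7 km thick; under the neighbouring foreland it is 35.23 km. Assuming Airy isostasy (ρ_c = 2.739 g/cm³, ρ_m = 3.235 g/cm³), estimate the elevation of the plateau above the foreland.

3.6 km

Excess crust Δ = 58.7 km − 35.23 km = 23.47 km, split between elevation h and root r with h + r = Δ.
Airy balance ρ_c h = (ρ_m − ρ_c) r gives r = h ρ_c/(ρ_m − ρ_c), so h (1 + ρ_c/(ρ_m − ρ_c)) = Δ, i.e. h = Δ (ρ_m − ρ_c)/ρ_m.
h = 23.47 km × 0.496/3.235 = 3.6 km.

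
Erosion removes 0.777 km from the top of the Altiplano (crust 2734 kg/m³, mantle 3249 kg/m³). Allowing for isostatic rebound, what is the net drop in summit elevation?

Rebound u = e ρ_c/ρ_m = 0.777 km × 2734/3249 = 0.6538 km.
Net surface drop = e − u = 0.777 km − 0.6538 km = e (ρ_m − ρ_c)/ρ_m = 0.123 km.

0.123 km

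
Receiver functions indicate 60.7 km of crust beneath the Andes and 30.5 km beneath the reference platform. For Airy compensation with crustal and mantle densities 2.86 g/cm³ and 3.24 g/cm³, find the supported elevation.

Excess crust Δ = 60.7 km − 30.5 km = 30.2 km, split between elevation h and root r with h + r = Δ.
Airy balance ρ_c h = (ρ_m − ρ_c) r gives r = h ρ_c/(ρ_m − ρ_c), so h (1 + ρ_c/(ρ_m − ρ_c)) = Δ, i.e. h = Δ (ρ_m − ρ_c)/ρ_m.
h = 30.2 km × 0.38/3.24 = 3.54 km.

3.54 km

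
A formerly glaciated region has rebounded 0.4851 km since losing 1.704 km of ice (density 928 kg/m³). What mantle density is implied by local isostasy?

3260 kg/m³

ρ_m = ρ_ice t / u = 928 × 1.704 km/0.4851 km = 3260 kg/m³.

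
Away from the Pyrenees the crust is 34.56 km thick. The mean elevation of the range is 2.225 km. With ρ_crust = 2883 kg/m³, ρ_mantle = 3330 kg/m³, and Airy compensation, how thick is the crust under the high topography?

51.1 km

Root depth r = h ρ_c / (ρ_m − ρ_c) = 2.225 km × 2883 / 447 = 14.35 km.
Total thickness = T + h + r = 34.56 km + 2.225 km + 14.35 km = 51.1 km.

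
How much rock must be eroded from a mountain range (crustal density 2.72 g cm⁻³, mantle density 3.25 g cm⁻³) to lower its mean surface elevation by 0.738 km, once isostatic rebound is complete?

4.53 km

Net drop Δ = e − u = e − e ρ_c/ρ_m = e (ρ_m − ρ_c)/ρ_m.
e = Δ ρ_m/(ρ_m − ρ_c) = 0.738 km × 3.25/0.53 = 4.53 km.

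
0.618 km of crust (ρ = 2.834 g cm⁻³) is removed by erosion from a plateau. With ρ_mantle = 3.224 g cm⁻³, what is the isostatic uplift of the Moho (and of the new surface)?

Unloading: uplift u = e ρ_c/ρ_m = 0.618 km × 2.834/3.224 = 0.543 km.

0.543 km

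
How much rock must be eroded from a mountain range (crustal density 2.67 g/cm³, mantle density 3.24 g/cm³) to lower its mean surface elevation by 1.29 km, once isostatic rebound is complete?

Net drop Δ = e − u = e − e ρ_c/ρ_m = e (ρ_m − ρ_c)/ρ_m.
e = Δ ρ_m/(ρ_m − ρ_c) = 1.29 km × 3.24/0.57 = 7.33 km.

7.33 km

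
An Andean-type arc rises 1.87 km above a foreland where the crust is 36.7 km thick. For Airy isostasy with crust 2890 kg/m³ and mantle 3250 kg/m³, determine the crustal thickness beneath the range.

53.6 km

Root depth r = h ρ_c / (ρ_m − ρ_c) = 1.87 km × 2890 / 360 = 15.01 km.
Total thickness = T + h + r = 36.7 km + 1.87 km + 15.01 km = 53.6 km.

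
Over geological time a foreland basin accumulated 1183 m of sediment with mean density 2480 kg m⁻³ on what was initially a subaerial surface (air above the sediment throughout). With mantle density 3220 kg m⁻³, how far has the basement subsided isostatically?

911 m

Subaerial load: s = t ρ_sed / ρ_m = 1183 m × 2480/3220 = 911 m.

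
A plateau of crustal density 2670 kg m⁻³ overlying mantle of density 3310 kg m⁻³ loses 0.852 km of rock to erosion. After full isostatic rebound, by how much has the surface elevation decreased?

0.165 km

Rebound u = e ρ_c/ρ_m = 0.852 km × 2670/3310 = 0.6873 km.
Net surface drop = e − u = 0.852 km − 0.6873 km = e (ρ_m − ρ_c)/ρ_m = 0.165 km.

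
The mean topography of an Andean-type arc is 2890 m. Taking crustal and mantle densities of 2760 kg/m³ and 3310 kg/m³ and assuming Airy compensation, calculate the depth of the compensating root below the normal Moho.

14500 m

For local isostatic compensation: the weight of the topography is balanced by the buoyancy of the root, ρ_c h = (ρ_m − ρ_c) r.
r = h · ρ_c / (ρ_m − ρ_c) = 2890 m × 2760 / (3310 − 2760) = 14500 m.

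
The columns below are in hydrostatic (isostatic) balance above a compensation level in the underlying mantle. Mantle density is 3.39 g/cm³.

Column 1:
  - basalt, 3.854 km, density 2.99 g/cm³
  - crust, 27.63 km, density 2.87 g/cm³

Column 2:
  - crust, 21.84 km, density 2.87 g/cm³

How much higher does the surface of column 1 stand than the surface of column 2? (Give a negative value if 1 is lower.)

For any compensation level in the mantle, the mantle terms cancel and isostasy reduces to e = (Σt_1 − Σt_2) − (Σ(ρt)_1 − Σ(ρt)_2) / ρ_m.
Σt_1 = 31.484 km; Σt_2 = 21.84 km; Σ(ρt)_1 = 90.82156; Σ(ρt)_2 = 62.6808 (in km·g/cm³).
e = (31.484 − 21.84) − (90.82156 − 62.6808) / 3.39 = 1.34 km.

1.34 km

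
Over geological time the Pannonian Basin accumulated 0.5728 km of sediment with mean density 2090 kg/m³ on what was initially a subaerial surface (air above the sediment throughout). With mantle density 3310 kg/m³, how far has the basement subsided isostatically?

0.362 km

Subaerial load: s = t ρ_sed / ρ_m = 0.5728 km × 2090/3310 = 0.362 km.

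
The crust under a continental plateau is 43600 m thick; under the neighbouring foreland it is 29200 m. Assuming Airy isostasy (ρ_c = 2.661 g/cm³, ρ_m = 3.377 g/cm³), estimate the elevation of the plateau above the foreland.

3050 m

Excess crust Δ = 43600 m − 29200 m = 14400 m, split between elevation h and root r with h + r = Δ.
Airy balance ρ_c h = (ρ_m − ρ_c) r gives r = h ρ_c/(ρ_m − ρ_c), so h (1 + ρ_c/(ρ_m − ρ_c)) = Δ, i.e. h = Δ (ρ_m − ρ_c)/ρ_m.
h = 14400 m × 0.716/3.377 = 3050 m.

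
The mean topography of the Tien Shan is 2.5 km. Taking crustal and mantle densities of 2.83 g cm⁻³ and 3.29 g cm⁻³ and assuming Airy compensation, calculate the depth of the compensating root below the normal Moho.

15.4 km

For local isostatic compensation: the weight of the topography is balanced by the buoyancy of the root, ρ_c h = (ρ_m − ρ_c) r.
r = h · ρ_c / (ρ_m − ρ_c) = 2.5 km × 2.83 / (3.29 − 2.83) = 15.4 km.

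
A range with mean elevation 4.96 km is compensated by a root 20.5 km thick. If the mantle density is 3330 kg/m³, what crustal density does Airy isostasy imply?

ρ_c h = (ρ_m − ρ_c) r → ρ_c (h + r) = ρ_m r → ρ_c = ρ_m r / (h + r).
ρ_c = 3330 × 20.5 km / (4.96 km + 20.5 km) = 2680 kg/m³.

2680 kg/m³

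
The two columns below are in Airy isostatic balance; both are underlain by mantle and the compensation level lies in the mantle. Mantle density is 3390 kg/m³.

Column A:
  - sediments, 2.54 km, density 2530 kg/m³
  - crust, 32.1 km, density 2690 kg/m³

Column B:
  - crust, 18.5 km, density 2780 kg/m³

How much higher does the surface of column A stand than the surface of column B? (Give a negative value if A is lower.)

For any compensation level in the mantle, the mantle terms cancel and isostasy reduces to e = (Σt_A − Σt_B) − (Σ(ρt)_A − Σ(ρt)_B) / ρ_m.
Σt_A = 34.64 km; Σt_B = 18.5 km; Σ(ρt)_A = 92775.2; Σ(ρt)_B = 51430 (in km·kg/m³).
e = (34.64 − 18.5) − (92775.2 − 51430) / 3390 = 3.94 km.

3.94 km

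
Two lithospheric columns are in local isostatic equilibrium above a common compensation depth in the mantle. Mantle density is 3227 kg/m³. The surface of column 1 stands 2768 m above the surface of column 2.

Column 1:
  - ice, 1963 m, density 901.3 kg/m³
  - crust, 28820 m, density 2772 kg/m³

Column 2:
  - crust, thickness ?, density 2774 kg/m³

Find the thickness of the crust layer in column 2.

Take the compensation level at the base of the deeper column (depth z_c below the surface of column 1) and equate Σ ρ_i t_i down to z_c; mantle fills any gap and the z_c terms cancel.
Column 1: 1963×901.3 + 28820×2772 + (z_c − 30783)×3227
Column 2: 2768×0 + x×2774 + (z_c − 2768 − 0 − x)×3227
The z_c×3227 term appears on both sides and cancels. Collect the known terms of each column as K = Σ(ρt)_known − 3227 × (depth of known layers): K_1 = 81658291.9 − 3227×30783 = −17678449.1; K_2 = 0 − 3227×(2768 + 0) = −8932336.
Balance: K_1 = K_2 − x×(3227 − 2774), so x = (K_2 − K_1)/(3227 − 2774) = 8746110/453 = 19300 m.

19300 m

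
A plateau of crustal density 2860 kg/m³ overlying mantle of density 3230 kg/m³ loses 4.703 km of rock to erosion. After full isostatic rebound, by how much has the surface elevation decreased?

Rebound u = e ρ_c/ρ_m = 4.703 km × 2860/3230 = 4.164 km.
Net surface drop = e − u = 4.703 km − 4.164 km = e (ρ_m − ρ_c)/ρ_m = 0.539 km.

0.539 km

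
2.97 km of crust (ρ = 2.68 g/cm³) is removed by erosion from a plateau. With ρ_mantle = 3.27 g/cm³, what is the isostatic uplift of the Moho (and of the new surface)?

2.43 km

Unloading: uplift u = e ρ_c/ρ_m = 2.97 km × 2.68/3.27 = 2.43 km.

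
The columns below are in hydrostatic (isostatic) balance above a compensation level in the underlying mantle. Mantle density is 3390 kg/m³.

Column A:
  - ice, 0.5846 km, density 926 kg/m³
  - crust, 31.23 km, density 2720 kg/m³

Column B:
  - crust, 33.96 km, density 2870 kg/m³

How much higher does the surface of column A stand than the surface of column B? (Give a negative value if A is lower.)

For any compensation level in the mantle, the mantle terms cancel and isostasy reduces to e = (Σt_A − Σt_B) − (Σ(ρt)_A − Σ(ρt)_B) / ρ_m.
Σt_A = 31.8146 km; Σt_B = 33.96 km; Σ(ρt)_A = 85486.9396; Σ(ρt)_B = 97465.2 (in km·kg/m³).
e = (31.8146 − 33.96) − (85486.9396 − 97465.2) / 3390 = 1.39 km.

1.39 km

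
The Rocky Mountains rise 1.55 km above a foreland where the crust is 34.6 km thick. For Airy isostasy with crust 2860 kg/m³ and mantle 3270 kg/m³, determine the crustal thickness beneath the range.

Root depth r = h ρ_c / (ρ_m − ρ_c) = 1.55 km × 2860 / 410 = 10.81 km.
Total thickness = T + h + r = 34.6 km + 1.55 km + 10.81 km = 47 km.

47 km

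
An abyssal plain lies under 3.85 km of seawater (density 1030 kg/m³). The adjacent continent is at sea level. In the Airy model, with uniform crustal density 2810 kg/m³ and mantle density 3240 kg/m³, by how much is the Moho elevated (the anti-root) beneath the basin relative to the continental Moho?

Equating mass per unit area of the two columns: replacing crust with seawater at the top is compensated by replacing crust with mantle at the base: d (ρ_c − ρ_w) = a (ρ_m − ρ_c).
a = d (ρ_c − ρ_w)/(ρ_m − ρ_c) = 3.85 km × 1780/430 = 15.9 km.

15.9 km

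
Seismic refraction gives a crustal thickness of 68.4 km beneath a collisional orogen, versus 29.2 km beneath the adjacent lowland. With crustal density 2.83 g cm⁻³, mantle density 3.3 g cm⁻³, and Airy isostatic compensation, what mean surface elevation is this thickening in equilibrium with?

5.58 km

Excess crust Δ = 68.4 km − 29.2 km = 39.2 km, split between elevation h and root r with h + r = Δ.
Airy balance ρ_c h = (ρ_m − ρ_c) r gives r = h ρ_c/(ρ_m − ρ_c), so h (1 + ρ_c/(ρ_m − ρ_c)) = Δ, i.e. h = Δ (ρ_m − ρ_c)/ρ_m.
h = 39.2 km × 0.47/3.3 = 5.58 km.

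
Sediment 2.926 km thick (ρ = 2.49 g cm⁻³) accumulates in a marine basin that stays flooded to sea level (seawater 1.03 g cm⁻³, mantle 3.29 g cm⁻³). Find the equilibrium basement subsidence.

1.89 km

Submarine loading: the sediment displaces seawater, and the subsidence is in turn flooded, so s (ρ_m − ρ_w) = t (ρ_sed − ρ_w).
s = 2.926 km × (2.49 − 1.03) / (3.29 − 1.03) = 1.89 km.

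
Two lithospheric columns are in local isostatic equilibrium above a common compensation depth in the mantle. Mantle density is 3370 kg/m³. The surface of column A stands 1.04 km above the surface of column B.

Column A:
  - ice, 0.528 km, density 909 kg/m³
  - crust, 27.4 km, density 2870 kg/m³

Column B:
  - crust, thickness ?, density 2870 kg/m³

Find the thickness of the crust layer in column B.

Take the compensation level at the base of the deeper column (depth z_c below the surface of column A) and equate Σ ρ_i t_i down to z_c; mantle fills any gap and the z_c terms cancel.
Column A: 0.528×909 + 27.4×2870 + (z_c − 27.928)×3370
Column B: 1.04×0 + x×2870 + (z_c − 1.04 − 0 − x)×3370
The z_c×3370 term appears on both sides and cancels. Collect the known terms of each column as K = Σ(ρt)_known − 3370 × (depth of known layers): K_A = 79117.952 − 3370×27.928 = −14999.408; K_B = 0 − 3370×(1.04 + 0) = −3504.8.
Balance: K_A = K_B − x×(3370 − 2870), so x = (K_B − K_A)/(3370 − 2870) = 11494.6/500 = 23 km.

23 km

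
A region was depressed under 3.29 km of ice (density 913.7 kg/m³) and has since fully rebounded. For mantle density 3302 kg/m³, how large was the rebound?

0.91 km

Removing the load lets mantle flow back in; uplift u satisfies ρ_ice t = ρ_m u.
u = t ρ_ice/ρ_m = 3.29 km × 913.7/3302 = 0.91 km.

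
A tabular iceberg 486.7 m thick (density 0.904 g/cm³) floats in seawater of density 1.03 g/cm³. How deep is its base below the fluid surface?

427 m

Draft d = t ρ_obj/ρ_fluid = 486.7 m × 0.904/1.03 = 427 m.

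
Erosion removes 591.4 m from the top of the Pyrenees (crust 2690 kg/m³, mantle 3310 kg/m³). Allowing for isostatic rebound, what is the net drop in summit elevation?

111 m

Rebound u = e ρ_c/ρ_m = 591.4 m × 2690/3310 = 480.6 m.
Net surface drop = e − u = 591.4 m − 480.6 m = e (ρ_m − ρ_c)/ρ_m = 111 m.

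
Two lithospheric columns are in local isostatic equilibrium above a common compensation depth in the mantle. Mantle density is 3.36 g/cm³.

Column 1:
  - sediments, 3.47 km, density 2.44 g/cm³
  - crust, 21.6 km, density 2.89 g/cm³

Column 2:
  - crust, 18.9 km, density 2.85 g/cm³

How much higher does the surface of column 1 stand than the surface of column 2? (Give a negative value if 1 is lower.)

1.1 km

For any compensation level in the mantle, the mantle terms cancel and isostasy reduces to e = (Σt_1 − Σt_2) − (Σ(ρt)_1 − Σ(ρt)_2) / ρ_m.
Σt_1 = 25.07 km; Σt_2 = 18.9 km; Σ(ρt)_1 = 70.8908; Σ(ρt)_2 = 53.865 (in km·g/cm³).
e = (25.07 − 18.9) − (70.8908 − 53.865) / 3.36 = 1.1 km.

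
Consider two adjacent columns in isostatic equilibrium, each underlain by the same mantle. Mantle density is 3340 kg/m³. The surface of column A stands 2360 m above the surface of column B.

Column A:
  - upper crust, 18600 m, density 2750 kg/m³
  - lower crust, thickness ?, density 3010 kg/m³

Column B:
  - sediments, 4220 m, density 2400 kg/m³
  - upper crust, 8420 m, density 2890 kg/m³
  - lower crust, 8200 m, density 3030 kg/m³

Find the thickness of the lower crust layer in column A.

Take the compensation level at the base of the deeper column (depth z_c below the surface of column A) and equate Σ ρ_i t_i down to z_c; mantle fills any gap and the z_c terms cancel.
Column A: 18600×2750 + x×3010 + (z_c − 18600 − x)×3340
Column B: 2360×0 + 4220×2400 + 8420×2890 + 8200×3030 + (z_c − 2360 − 20840)×3340
The z_c×3340 term appears on both sides and cancels. Collect the known terms of each column as K = Σ(ρt)_known − 3340 × (depth of known layers): K_A = 51150000 − 3340×18600 = −10974000; K_B = 59307800 − 3340×(2360 + 20840) = −18180200.
Balance: K_A − x×(3340 − 3010) = K_B, so x = (K_A − K_B)/(3340 − 3010) = 7206200/330 = 21800 m.

21800 m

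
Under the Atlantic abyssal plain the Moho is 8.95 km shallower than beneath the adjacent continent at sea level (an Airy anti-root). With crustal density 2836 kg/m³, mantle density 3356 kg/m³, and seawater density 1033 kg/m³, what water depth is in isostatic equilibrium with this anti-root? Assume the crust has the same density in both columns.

2.58 km

Replacing a thickness d of crust by seawater at the top must be balanced by replacing crust with mantle at the base: d (ρ_c − ρ_w) = a (ρ_m − ρ_c).
d = a (ρ_m − ρ_c)/(ρ_c − ρ_w) = 8.95 km × 520/1803 = 2.58 km.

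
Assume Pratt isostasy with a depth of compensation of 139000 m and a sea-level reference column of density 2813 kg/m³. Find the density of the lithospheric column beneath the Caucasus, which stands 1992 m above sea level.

Pratt balance: ρ_ref D = ρ (D + h).
ρ = ρ_ref D/(D + h) = 2813 × 139000 m/(139000 m + 1992 m) = 2770 kg/m³.

2770 kg/m³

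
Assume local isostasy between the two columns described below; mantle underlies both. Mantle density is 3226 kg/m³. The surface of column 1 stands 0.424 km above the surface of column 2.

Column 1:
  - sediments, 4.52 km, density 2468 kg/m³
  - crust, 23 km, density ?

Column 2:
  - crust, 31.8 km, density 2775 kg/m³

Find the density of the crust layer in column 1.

Take the compensation level at the base of the deeper column (depth z_c below the surface of column 1) and equate Σ ρ_i t_i down to z_c; mantle fills any gap and the z_c terms cancel.
Column 1: 4.52×2468 + 23×ρ + (z_c − 27.52)×3226
Column 2: 0.424×0 + 31.8×2775 + (z_c − 0.424 − 31.8)×3226
The z_c×3226 term appears on both sides and cancels. Collect the known terms of each column as K = Σ(ρt)_known − 3226 × (depth of known layers): K_1 = 11155.36 − 3226×27.52 = −77624.16; K_2 = 88245 − 3226×(0.424 + 31.8) = −15709.624.
Balance: K_1 + 23×ρ = K_2, so ρ = (K_2 − K_1)/23 = 61914.5/23 = 2690 kg/m³.

2690 kg/m³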